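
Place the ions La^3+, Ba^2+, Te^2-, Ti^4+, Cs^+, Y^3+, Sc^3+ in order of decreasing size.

First list Z and electron count for each: Ti^4+ (Z=22, 18 e⁻), Sc^3+ (Z=21, 18 e⁻), Y^3+ (Z=39, 36 e⁻), La^3+ (Z=57, 54 e⁻), Ba^2+ (Z=56, 54 e⁻), Cs^+ (Z=55, 54 e⁻), Te^2- (Z=52, 54 e⁻). Ti^4+ < Sc^3+ (both 18 e⁻, Z=22>21); Sc^3+ < Y^3+ (same group, 1 shell fewer); Y^3+ < La^3+ (same group, period 5 vs 6); La^3+ < Ba^2+ (isoelectronic, higher Z=57 is smaller); Ba^2+ < Cs^+ (isoelectronic, higher Z=56 is smaller); Cs^+ < Te^2- (isoelectronic, higher Z=55 is smaller).

Te^2- > Cs^+ > Ba^2+ > La^3+ > Y^3+ > Sc^3+ > Ti^4+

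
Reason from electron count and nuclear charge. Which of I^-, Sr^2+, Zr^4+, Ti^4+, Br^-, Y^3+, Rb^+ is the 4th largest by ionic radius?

Sr^2+

Electron counts and nuclear charges: Ti^4+ has 18 e⁻ (Z=22), Zr^4+ has 36 e⁻ (Z=40), Y^3+ has 36 e⁻ (Z=39), Sr^2+ has 36 e⁻ (Z=38), Rb^+ has 36 e⁻ (Z=37), Br^- has 36 e⁻ (Z=35), I^- has 54 e⁻ (Z=53). Ti^4+ < Zr^4+ (same group, 1 shell fewer); Zr^4+ < Y^3+ (both 36 e⁻, Z=40>39); Y^3+ < Sr^2+ (both 36 e⁻, Z=39>38); Sr^2+ < Rb^+ (isoelectronic, higher Z=38 is smaller); Rb^+ < Br^- (isoelectronic, higher Z=37 is smaller); Br^- < I^- (same group, 1 shell fewer).
That gives Ti^4+ < Zr^4+ < Y^3+ < Sr^2+ < Rb^+ < Br^- < I^-. From the largest end, number 4 is Sr^2+.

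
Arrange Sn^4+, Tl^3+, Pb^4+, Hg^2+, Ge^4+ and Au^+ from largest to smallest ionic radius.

Au^+ > Hg^2+ > Tl^3+ > Pb^4+ > Sn^4+ > Ge^4+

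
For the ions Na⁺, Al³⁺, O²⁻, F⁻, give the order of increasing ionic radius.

Al³⁺ < Na⁺ < F⁻ < O²⁻

All of these have 10 electrons (isoelectronic). With the same electron cloud, the ion with the most protons pulls it in tightest. Nuclear charges: Al³⁺ (Z=13), Na⁺ (Z=11), F⁻ (Z=9), O²⁻ (Z=8). Highest Z is smallest.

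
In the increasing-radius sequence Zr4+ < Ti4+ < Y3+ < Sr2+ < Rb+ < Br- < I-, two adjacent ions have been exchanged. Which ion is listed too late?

Ti4+

Check each adjacent pair. Zr4+ and Ti4+ are reversed: Ti4+ and Zr4+ are in one column with the same charge; the lighter period-4 ion has one fewer shell and is smaller. No other neighbouring pair contradicts the periodic trends, so Ti4+ is the ion listed too late.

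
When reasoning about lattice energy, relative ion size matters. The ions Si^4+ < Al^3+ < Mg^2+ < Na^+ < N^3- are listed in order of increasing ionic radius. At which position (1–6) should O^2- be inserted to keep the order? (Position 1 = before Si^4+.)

5

These species are isoelectronic with 10 electrons. The only difference is the number of protons: Si^4+ (Z=14), Al^3+ (Z=13), Mg^2+ (Z=12), Na^+ (Z=11), O^2- (Z=8), N^3- (Z=7). The strongest nuclear pull (Si^4+) gives the smallest ion.
The complete sequence is Si^4+ < Al^3+ < Mg^2+ < Na^+ < O^2- < N^3-. O^2- sits at position 5.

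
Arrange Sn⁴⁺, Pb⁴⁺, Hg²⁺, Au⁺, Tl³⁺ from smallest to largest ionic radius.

Sn⁴⁺ < Pb⁴⁺ < Tl³⁺ < Hg²⁺ < Au⁺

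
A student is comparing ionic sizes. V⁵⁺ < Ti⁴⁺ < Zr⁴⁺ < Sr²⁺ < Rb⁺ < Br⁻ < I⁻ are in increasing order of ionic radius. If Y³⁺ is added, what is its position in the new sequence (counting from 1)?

V⁵⁺ (Z=23, 18 e⁻), Ti⁴⁺ (Z=22, 18 e⁻), Zr⁴⁺ (Z=40, 36 e⁻), Y³⁺ (Z=39, 36 e⁻), Sr²⁺ (Z=38, 36 e⁻), Rb⁺ (Z=37, 36 e⁻), Br⁻ (Z=35, 36 e⁻), I⁻ (Z=53, 54 e⁻). V⁵⁺ < Ti⁴⁺ (both 18 e⁻, Z=23>22); Ti⁴⁺ < Zr⁴⁺ (same group, 1 shell fewer); Zr⁴⁺ < Y³⁺ (isoelectronic, higher Z=40 is smaller); Y³⁺ < Sr²⁺ (both 36 e⁻, Z=39>38); Sr²⁺ < Rb⁺ (isoelectronic, higher Z=38 is smaller); Rb⁺ < Br⁻ (both 36 e⁻, Z=37>35); Br⁻ < I⁻ (same group, 1 shell fewer).
With Y³⁺ included the full order is V⁵⁺ < Ti⁴⁺ < Zr⁴⁺ < Y³⁺ < Sr²⁺ < Rb⁺ < Br⁻ < I⁻, so it takes position 4.

4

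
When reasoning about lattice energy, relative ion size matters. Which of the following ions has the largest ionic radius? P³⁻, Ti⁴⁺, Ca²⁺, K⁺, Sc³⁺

These species are isoelectronic with 18 electrons. The only difference is the number of protons: Ti⁴⁺ (Z=22), Sc³⁺ (Z=21), Ca²⁺ (Z=20), K⁺ (Z=19), P³⁻ (Z=15). The strongest nuclear pull (Ti⁴⁺) gives the smallest ion.

P³⁻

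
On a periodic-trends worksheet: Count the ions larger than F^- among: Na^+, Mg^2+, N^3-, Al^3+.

Isoelectronic series (10 e⁻ each). Size is set by nuclear charge: more protons means a smaller ion. Al^3+ (Z=13), Mg^2+ (Z=12), Na^+ (Z=11), F^- (Z=9), N^3- (Z=7).
Overall: Al^3+ < Mg^2+ < Na^+ < F^- < N^3-. F^- has 3 below it and 1 above. So 1 is larger.

1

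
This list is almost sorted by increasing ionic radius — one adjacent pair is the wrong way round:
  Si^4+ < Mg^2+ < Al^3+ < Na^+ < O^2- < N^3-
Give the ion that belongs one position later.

Mg^2+

Check each adjacent pair. Mg^2+ and Al^3+ are reversed: they are isoelectronic (10 e⁻) and Al has more protons than Mg (13 vs 12), making Al^3+ smaller. No other neighbouring pair contradicts the periodic trends, so Mg^2+ is the ion listed too early.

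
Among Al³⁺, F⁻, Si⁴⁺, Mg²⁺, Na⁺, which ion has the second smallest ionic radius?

Al³⁺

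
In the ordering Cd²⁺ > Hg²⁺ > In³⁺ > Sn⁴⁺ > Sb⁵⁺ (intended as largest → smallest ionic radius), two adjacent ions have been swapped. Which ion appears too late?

Scanning neighbour by neighbour, only Cd²⁺/Hg²⁺ violates a trend: Cd²⁺ and Hg²⁺ are in one column with the same charge; the lighter period-5 ion has one fewer shell and is smaller. That makes Hg²⁺ the one sitting a position late relative to where it belongs.

Hg²⁺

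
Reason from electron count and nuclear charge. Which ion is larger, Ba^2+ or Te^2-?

These species are isoelectronic with 54 electrons. The only difference is the number of protons: Ba^2+ (Z=56), Te^2- (Z=52). The strongest nuclear pull (Ba^2+) gives the smallest ion.

Te^2-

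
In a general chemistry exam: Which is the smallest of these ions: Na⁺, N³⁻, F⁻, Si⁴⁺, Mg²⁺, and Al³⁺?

Each ion has 10 electrons. The ranking follows nuclear charge in reverse — greater Z gives a smaller radius. Si⁴⁺ (Z=14), Al³⁺ (Z=13), Mg²⁺ (Z=12), Na⁺ (Z=11), F⁻ (Z=9), N³⁻ (Z=7).

Si⁴⁺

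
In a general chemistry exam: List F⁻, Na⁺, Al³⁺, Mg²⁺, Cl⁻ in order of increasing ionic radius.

Tabulating Z and e⁻: Al³⁺ (Z=13, 10 e⁻), Mg²⁺ (Z=12, 10 e⁻), Na⁺ (Z=11, 10 e⁻), F⁻ (Z=9, 10 e⁻), Cl⁻ (Z=17, 18 e⁻). Al³⁺ < Mg²⁺ (both 10 e⁻, Z=13>12); Mg²⁺ < Na⁺ (both 10 e⁻, Z=12>11); Na⁺ < F⁻ (both 10 e⁻, Z=11>9); F⁻ < Cl⁻ (same group, period 2 vs 3).

Al³⁺ < Mg²⁺ < Na⁺ < F⁻ < Cl⁻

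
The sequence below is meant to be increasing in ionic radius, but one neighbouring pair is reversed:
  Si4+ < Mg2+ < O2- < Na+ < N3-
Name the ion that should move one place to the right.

Check each adjacent pair. O2- and Na+ are reversed: they are isoelectronic (10 e⁻) and Na has more protons than O (11 vs 8), making Na+ smaller. No other neighbouring pair contradicts the periodic trends, so O2- is the ion listed too early.

O2-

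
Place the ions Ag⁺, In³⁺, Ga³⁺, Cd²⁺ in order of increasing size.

First list Z and electron count for each: Ga³⁺ has 28 e⁻ (Z=31), In³⁺ has 46 e⁻ (Z=49), Cd²⁺ has 46 e⁻ (Z=48), Ag⁺ has 46 e⁻ (Z=47). Ga³⁺ < In³⁺ (same group, period 4 vs 5); In³⁺ < Cd²⁺ (isoelectronic, higher Z=49 is smaller); Cd²⁺ < Ag⁺ (isoelectronic, higher Z=48 is smaller).

Ga³⁺ < In³⁺ < Cd²⁺ < Ag⁺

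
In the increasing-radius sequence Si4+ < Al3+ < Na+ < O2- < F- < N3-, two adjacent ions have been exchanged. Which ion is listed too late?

F-

Compare adjacent ions: they are isoelectronic (10 e⁻) and F has more protons than O (9 vs 8), making F- smaller — yet in this increasing list O2- sits before F-. Nothing else is reversed, so F- should move one place to the left.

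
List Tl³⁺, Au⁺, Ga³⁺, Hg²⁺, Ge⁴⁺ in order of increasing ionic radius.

Ge⁴⁺ < Ga³⁺ < Tl³⁺ < Hg²⁺ < Au⁺

Ge⁴⁺ has 28 e⁻ (Z=32), Ga³⁺ has 28 e⁻ (Z=31), Tl³⁺ has 78 e⁻ (Z=81), Hg²⁺ has 78 e⁻ (Z=80), Au⁺ has 78 e⁻ (Z=79). Ge⁴⁺ < Ga³⁺ (both 28 e⁻, Z=32>31); Ga³⁺ < Tl³⁺ (same group, period 4 vs 6); Tl³⁺ < Hg²⁺ (both 78 e⁻, Z=81>80); Hg²⁺ < Au⁺ (both 78 e⁻, Z=80>79).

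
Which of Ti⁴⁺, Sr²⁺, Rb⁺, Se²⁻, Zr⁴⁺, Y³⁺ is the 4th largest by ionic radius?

Y³⁺

Work out protons and electrons: Ti⁴⁺ has 18 e⁻ (Z=22), Zr⁴⁺ has 36 e⁻ (Z=40), Y³⁺ has 36 e⁻ (Z=39), Sr²⁺ has 36 e⁻ (Z=38), Rb⁺ has 36 e⁻ (Z=37), Se²⁻ has 36 e⁻ (Z=34). Ti⁴⁺ < Zr⁴⁺ (same group, period 4 vs 5); Zr⁴⁺ < Y³⁺ (both 36 e⁻, Z=40>39); Y³⁺ < Sr²⁺ (isoelectronic, higher Z=39 is smaller); Sr²⁺ < Rb⁺ (both 36 e⁻, Z=38>37); Rb⁺ < Se²⁻ (both 36 e⁻, Z=37>34).
That gives Ti⁴⁺ < Zr⁴⁺ < Y³⁺ < Sr²⁺ < Rb⁺ < Se²⁻. From the largest end, number 4 is Y³⁺.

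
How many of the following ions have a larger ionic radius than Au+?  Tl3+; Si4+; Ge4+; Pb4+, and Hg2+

Tabulating Z and e⁻: Si4+ has 10 e⁻ (Z=14), Ge4+ has 28 e⁻ (Z=32), Pb4+ has 78 e⁻ (Z=82), Tl3+ has 78 e⁻ (Z=81), Hg2+ has 78 e⁻ (Z=80), Au+ has 78 e⁻ (Z=79). Si4+ < Ge4+ (same group, period 3 vs 4); Ge4+ < Pb4+ (same group, 2 shells fewer); Pb4+ < Tl3+ (isoelectronic, higher Z=82 is smaller); Tl3+ < Hg2+ (both 78 e⁻, Z=81>80); Hg2+ < Au+ (both 78 e⁻, Z=80>79).
Ordering all of them (including Au+) by radius gives Si4+ < Ge4+ < Pb4+ < Tl3+ < Hg2+ < Au+. That's 0.

0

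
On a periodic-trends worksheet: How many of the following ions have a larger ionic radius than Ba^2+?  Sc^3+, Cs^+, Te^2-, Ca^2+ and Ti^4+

2

Ti^4+ has 18 e⁻ (Z=22), Sc^3+ has 18 e⁻ (Z=21), Ca^2+ has 18 e⁻ (Z=20), Ba^2+ has 54 e⁻ (Z=56), Cs^+ has 54 e⁻ (Z=55), Te^2- has 54 e⁻ (Z=52). Ti^4+ < Sc^3+ (both 18 e⁻, Z=22>21); Sc^3+ < Ca^2+ (isoelectronic, higher Z=21 is smaller); Ca^2+ < Ba^2+ (same group, period 4 vs 6); Ba^2+ < Cs^+ (both 54 e⁻, Z=56>55); Cs^+ < Te^2- (isoelectronic, higher Z=55 is smaller).
Overall: Ti^4+ < Sc^3+ < Ca^2+ < Ba^2+ < Cs^+ < Te^2-. Ba^2+ has 3 below it and 2 above. Count: 2.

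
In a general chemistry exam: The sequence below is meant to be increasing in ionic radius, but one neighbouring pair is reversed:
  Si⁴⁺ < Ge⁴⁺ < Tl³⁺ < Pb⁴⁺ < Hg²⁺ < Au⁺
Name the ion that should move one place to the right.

Tl³⁺

Scanning neighbour by neighbour, only Tl³⁺/Pb⁴⁺ violates a trend: both have 78 electrons but Z(Pb)=82 > Z(Tl)=81, so Pb⁴⁺ should be the smaller of the two. That makes Tl³⁺ the one sitting a position early relative to where it belongs.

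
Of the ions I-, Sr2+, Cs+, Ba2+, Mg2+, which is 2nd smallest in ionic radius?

First list Z and electron count for each: Mg2+: 10 e⁻, Z=12, Sr2+: 36 e⁻, Z=38, Ba2+: 54 e⁻, Z=56, Cs+: 54 e⁻, Z=55, I-: 54 e⁻, Z=53. Mg2+ < Sr2+ (same group, 2 shells fewer); Sr2+ < Ba2+ (same group, period 5 vs 6); Ba2+ < Cs+ (isoelectronic, higher Z=56 is smaller); Cs+ < I- (both 54 e⁻, Z=55>53).
Full ascending order: Mg2+ < Sr2+ < Ba2+ < Cs+ < I-. Counting from the smallest, position 2 is Sr2+.

Sr2+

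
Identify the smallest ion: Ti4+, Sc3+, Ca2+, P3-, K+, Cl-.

Each ion has 18 electrons. The ranking follows nuclear charge in reverse — greater Z gives a smaller radius. Ti4+ (Z=22), Sc3+ (Z=21), Ca2+ (Z=20), K+ (Z=19), Cl- (Z=17), P3- (Z=15).

Ti4+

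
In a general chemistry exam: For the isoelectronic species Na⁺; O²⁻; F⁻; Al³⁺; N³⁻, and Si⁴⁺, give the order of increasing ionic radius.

These species are isoelectronic with 10 electrons. The only difference is the number of protons: Si⁴⁺ (Z=14), Al³⁺ (Z=13), Na⁺ (Z=11), F⁻ (Z=9), O²⁻ (Z=8), N³⁻ (Z=7). The strongest nuclear pull (Si⁴⁺) gives the smallest ion.

Si⁴⁺ < Al³⁺ < Na⁺ < F⁻ < O²⁻ < N³⁻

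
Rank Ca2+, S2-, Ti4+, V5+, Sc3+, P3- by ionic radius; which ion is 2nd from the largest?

S2-

Each ion has 18 electrons. The ranking follows nuclear charge in reverse — greater Z gives a smaller radius. V5+ (Z=23), Ti4+ (Z=22), Sc3+ (Z=21), Ca2+ (Z=20), S2- (Z=16), P3- (Z=15).
Full ascending order: V5+ < Ti4+ < Sc3+ < Ca2+ < S2- < P3-. Counting from the largest, position 2 is S2-.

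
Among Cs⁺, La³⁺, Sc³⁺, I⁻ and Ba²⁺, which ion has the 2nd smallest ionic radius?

La³⁺

First list Z and electron count for each: Sc³⁺: 18 e⁻, Z=21, La³⁺: 54 e⁻, Z=57, Ba²⁺: 54 e⁻, Z=56, Cs⁺: 54 e⁻, Z=55, I⁻: 54 e⁻, Z=53. Sc³⁺ < La³⁺ (same group, period 4 vs 6); La³⁺ < Ba²⁺ (isoelectronic, higher Z=57 is smaller); Ba²⁺ < Cs⁺ (isoelectronic, higher Z=56 is smaller); Cs⁺ < I⁻ (both 54 e⁻, Z=55>53).
Full ascending order: Sc³⁺ < La³⁺ < Ba²⁺ < Cs⁺ < I⁻. Counting from the smallest, position 2 is La³⁺.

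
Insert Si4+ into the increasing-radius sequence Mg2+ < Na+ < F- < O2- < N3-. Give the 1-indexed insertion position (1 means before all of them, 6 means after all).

Isoelectronic series (10 e⁻ each). Size is set by nuclear charge: more protons means a smaller ion. Si4+ (Z=14), Mg2+ (Z=12), Na+ (Z=11), F- (Z=9), O2- (Z=8), N3- (Z=7).
Merged order: Si4+ < Mg2+ < Na+ < F- < O2- < N3- — Si4+ is number 1.

1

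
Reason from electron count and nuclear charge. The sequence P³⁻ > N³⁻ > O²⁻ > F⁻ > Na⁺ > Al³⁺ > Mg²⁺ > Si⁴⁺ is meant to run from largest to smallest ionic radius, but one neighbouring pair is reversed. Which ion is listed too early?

Al³⁺

Compare adjacent ions: they are isoelectronic (10 e⁻) and Al has more protons than Mg (13 vs 12), making Al³⁺ smaller — yet in this decreasing list Al³⁺ sits before Mg²⁺. Nothing else is reversed, so Al³⁺ should move one place to the right.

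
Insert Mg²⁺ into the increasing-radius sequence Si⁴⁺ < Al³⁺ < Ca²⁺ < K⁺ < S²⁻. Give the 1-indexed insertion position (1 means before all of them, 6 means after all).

3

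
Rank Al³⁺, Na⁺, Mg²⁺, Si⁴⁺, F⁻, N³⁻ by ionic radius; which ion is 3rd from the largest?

Na⁺

These species are isoelectronic with 10 electrons. The only difference is the number of protons: Si⁴⁺ (Z=14), Al³⁺ (Z=13), Mg²⁺ (Z=12), Na⁺ (Z=11), F⁻ (Z=9), N³⁻ (Z=7). The strongest nuclear pull (Si⁴⁺) gives the smallest ion.
Ordering: Si⁴⁺ < Al³⁺ < Mg²⁺ < Na⁺ < F⁻ < N³⁻. The 3rd largest is Na⁺.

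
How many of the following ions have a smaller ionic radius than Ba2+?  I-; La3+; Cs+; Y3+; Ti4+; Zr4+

4

First list Z and electron count for each: Ti4+ has 18 e⁻ (Z=22), Zr4+ has 36 e⁻ (Z=40), Y3+ has 36 e⁻ (Z=39), La3+ has 54 e⁻ (Z=57), Ba2+ has 54 e⁻ (Z=56), Cs+ has 54 e⁻ (Z=55), I- has 54 e⁻ (Z=53). Ti4+ < Zr4+ (same group, 1 shell fewer); Zr4+ < Y3+ (isoelectronic, higher Z=40 is smaller); Y3+ < La3+ (same group, 1 shell fewer); La3+ < Ba2+ (both 54 e⁻, Z=57>56); Ba2+ < Cs+ (both 54 e⁻, Z=56>55); Cs+ < I- (isoelectronic, higher Z=55 is smaller).
Ordering all of them (including Ba2+) by radius gives Ti4+ < Zr4+ < Y3+ < La3+ < Ba2+ < Cs+ < I-. So 4 are smaller.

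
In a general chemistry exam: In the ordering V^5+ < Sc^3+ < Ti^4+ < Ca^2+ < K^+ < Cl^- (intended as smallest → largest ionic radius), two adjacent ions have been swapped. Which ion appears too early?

The pair Sc^3+, Ti^4+ is the wrong way round — they are isoelectronic (18 e⁻) and Ti has more protons than Sc (22 vs 21), making Ti^4+ smaller. All other adjacent pairs agree with periodic trends, so Sc^3+ is the misplaced ion.

Sc^3+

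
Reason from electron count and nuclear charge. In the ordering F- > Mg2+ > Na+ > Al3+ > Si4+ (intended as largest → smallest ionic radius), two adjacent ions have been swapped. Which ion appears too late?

Na+

Check each adjacent pair. Mg2+ and Na+ are reversed: they are isoelectronic (10 e⁻) and Mg has more protons than Na (12 vs 11), making Mg2+ smaller. No other neighbouring pair contradicts the periodic trends, so Na+ is the ion listed too late.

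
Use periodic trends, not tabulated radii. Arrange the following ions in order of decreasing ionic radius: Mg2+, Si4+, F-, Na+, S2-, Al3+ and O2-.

S2- > O2- > F- > Na+ > Mg2+ > Al3+ > Si4+

Work out protons and electrons: Si4+ has 10 e⁻ (Z=14), Al3+ has 10 e⁻ (Z=13), Mg2+ has 10 e⁻ (Z=12), Na+ has 10 e⁻ (Z=11), F- has 10 e⁻ (Z=9), O2- has 10 e⁻ (Z=8), S2- has 18 e⁻ (Z=16). Si4+ < Al3+ (isoelectronic, higher Z=14 is smaller); Al3+ < Mg2+ (both 10 e⁻, Z=13>12); Mg2+ < Na+ (both 10 e⁻, Z=12>11); Na+ < F- (isoelectronic, higher Z=11 is smaller); F- < O2- (isoelectronic, higher Z=9 is smaller); O2- < S2- (same group, period 2 vs 3).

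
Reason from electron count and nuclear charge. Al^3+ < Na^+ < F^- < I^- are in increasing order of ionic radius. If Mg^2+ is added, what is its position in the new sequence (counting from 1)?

2

Work out protons and electrons: Al^3+ (Z=13, 10 e⁻), Mg^2+ (Z=12, 10 e⁻), Na^+ (Z=11, 10 e⁻), F^- (Z=9, 10 e⁻), I^- (Z=53, 54 e⁻). Al^3+ < Mg^2+ (isoelectronic, higher Z=13 is smaller); Mg^2+ < Na^+ (isoelectronic, higher Z=12 is smaller); Na^+ < F^- (both 10 e⁻, Z=11>9); F^- < I^- (same group, period 2 vs 5).
Merged order: Al^3+ < Mg^2+ < Na^+ < F^- < I^- — Mg^2+ is number 2.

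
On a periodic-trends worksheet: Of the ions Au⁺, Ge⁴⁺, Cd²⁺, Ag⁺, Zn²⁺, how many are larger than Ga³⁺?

Work out protons and electrons: Ge⁴⁺ has 28 e⁻ (Z=32), Ga³⁺ has 28 e⁻ (Z=31), Zn²⁺ has 28 e⁻ (Z=30), Cd²⁺ has 46 e⁻ (Z=48), Ag⁺ has 46 e⁻ (Z=47), Au⁺ has 78 e⁻ (Z=79). Ge⁴⁺ < Ga³⁺ (both 28 e⁻, Z=32>31); Ga³⁺ < Zn²⁺ (isoelectronic, higher Z=31 is smaller); Zn²⁺ < Cd²⁺ (same group, period 4 vs 5); Cd²⁺ < Ag⁺ (isoelectronic, higher Z=48 is smaller); Ag⁺ < Au⁺ (same group, period 5 vs 6).
Overall: Ge⁴⁺ < Ga³⁺ < Zn²⁺ < Cd²⁺ < Ag⁺ < Au⁺. Ga³⁺ has 1 below it and 4 above. That's 4.

4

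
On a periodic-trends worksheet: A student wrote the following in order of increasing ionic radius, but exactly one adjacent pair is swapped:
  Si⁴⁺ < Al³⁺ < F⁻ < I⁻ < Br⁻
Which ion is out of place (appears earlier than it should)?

I⁻

Check each adjacent pair. I⁻ and Br⁻ are reversed: Br⁻ and I⁻ are in one column with the same charge; the lighter period-4 ion has one fewer shell and is smaller. No other neighbouring pair contradicts the periodic trends, so I⁻ is the ion listed too early.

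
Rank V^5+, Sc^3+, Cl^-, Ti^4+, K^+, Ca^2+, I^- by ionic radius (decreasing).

I^- > Cl^- > K^+ > Ca^2+ > Sc^3+ > Ti^4+ > V^5+

Work out protons and electrons: V^5+ has 18 e⁻ (Z=23), Ti^4+ has 18 e⁻ (Z=22), Sc^3+ has 18 e⁻ (Z=21), Ca^2+ has 18 e⁻ (Z=20), K^+ has 18 e⁻ (Z=19), Cl^- has 18 e⁻ (Z=17), I^- has 54 e⁻ (Z=53). V^5+ < Ti^4+ (isoelectronic, higher Z=23 is smaller); Ti^4+ < Sc^3+ (isoelectronic, higher Z=22 is smaller); Sc^3+ < Ca^2+ (isoelectronic, higher Z=21 is smaller); Ca^2+ < K^+ (isoelectronic, higher Z=20 is smaller); K^+ < Cl^- (isoelectronic, higher Z=19 is smaller); Cl^- < I^- (same group, 2 shells fewer).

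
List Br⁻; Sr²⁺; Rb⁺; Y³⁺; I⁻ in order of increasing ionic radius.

Y³⁺ < Sr²⁺ < Rb⁺ < Br⁻ < I⁻

Electron counts and nuclear charges: Y³⁺ has 36 e⁻ (Z=39), Sr²⁺ has 36 e⁻ (Z=38), Rb⁺ has 36 e⁻ (Z=37), Br⁻ has 36 e⁻ (Z=35), I⁻ has 54 e⁻ (Z=53). Y³⁺ < Sr²⁺ (isoelectronic, higher Z=39 is smaller); Sr²⁺ < Rb⁺ (isoelectronic, higher Z=38 is smaller); Rb⁺ < Br⁻ (both 36 e⁻, Z=37>35); Br⁻ < I⁻ (same group, 1 shell fewer).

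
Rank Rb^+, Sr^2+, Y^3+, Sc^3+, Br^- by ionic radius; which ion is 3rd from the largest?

Work out protons and electrons: Sc^3+: 18 e⁻, Z=21, Y^3+: 36 e⁻, Z=39, Sr^2+: 36 e⁻, Z=38, Rb^+: 36 e⁻, Z=37, Br^-: 36 e⁻, Z=35. Sc^3+ < Y^3+ (same group, 1 shell fewer); Y^3+ < Sr^2+ (both 36 e⁻, Z=39>38); Sr^2+ < Rb^+ (isoelectronic, higher Z=38 is smaller); Rb^+ < Br^- (isoelectronic, higher Z=37 is smaller).
Full ascending order: Sc^3+ < Y^3+ < Sr^2+ < Rb^+ < Br^-. Counting from the largest, position 3 is Sr^2+.

Sr^2+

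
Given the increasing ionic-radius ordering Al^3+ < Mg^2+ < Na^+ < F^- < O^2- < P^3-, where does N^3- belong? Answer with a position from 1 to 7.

6

Al^3+ has 10 e⁻ (Z=13), Mg^2+ has 10 e⁻ (Z=12), Na^+ has 10 e⁻ (Z=11), F^- has 10 e⁻ (Z=9), O^2- has 10 e⁻ (Z=8), N^3- has 10 e⁻ (Z=7), P^3- has 18 e⁻ (Z=15). Al^3+ < Mg^2+ (isoelectronic, higher Z=13 is smaller); Mg^2+ < Na^+ (isoelectronic, higher Z=12 is smaller); Na^+ < F^- (both 10 e⁻, Z=11>9); F^- < O^2- (isoelectronic, higher Z=9 is smaller); O^2- < N^3- (isoelectronic, higher Z=8 is smaller); N^3- < P^3- (same group, period 2 vs 3).
Putting N^3- in gives Al^3+ < Mg^2+ < Na^+ < F^- < O^2- < N^3- < P^3-; it lands at slot 6.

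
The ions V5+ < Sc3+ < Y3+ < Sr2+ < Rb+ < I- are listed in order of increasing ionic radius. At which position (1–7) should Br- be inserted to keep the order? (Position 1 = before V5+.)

6

V5+ (Z=23, 18 e⁻), Sc3+ (Z=21, 18 e⁻), Y3+ (Z=39, 36 e⁻), Sr2+ (Z=38, 36 e⁻), Rb+ (Z=37, 36 e⁻), Br- (Z=35, 36 e⁻), I- (Z=53, 54 e⁻). V5+ < Sc3+ (isoelectronic, higher Z=23 is smaller); Sc3+ < Y3+ (same group, period 4 vs 5); Y3+ < Sr2+ (both 36 e⁻, Z=39>38); Sr2+ < Rb+ (isoelectronic, higher Z=38 is smaller); Rb+ < Br- (isoelectronic, higher Z=37 is smaller); Br- < I- (same group, 1 shell fewer).
With Br- included the full order is V5+ < Sc3+ < Y3+ < Sr2+ < Rb+ < Br- < I-, so it takes position 6.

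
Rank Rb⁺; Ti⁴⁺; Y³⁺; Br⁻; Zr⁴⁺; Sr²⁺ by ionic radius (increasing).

Ti⁴⁺ < Zr⁴⁺ < Y³⁺ < Sr²⁺ < Rb⁺ < Br⁻

First list Z and electron count for each: Ti⁴⁺ has 18 e⁻ (Z=22), Zr⁴⁺ has 36 e⁻ (Z=40), Y³⁺ has 36 e⁻ (Z=39), Sr²⁺ has 36 e⁻ (Z=38), Rb⁺ has 36 e⁻ (Z=37), Br⁻ has 36 e⁻ (Z=35). Ti⁴⁺ < Zr⁴⁺ (same group, 1 shell fewer); Zr⁴⁺ < Y³⁺ (both 36 e⁻, Z=40>39); Y³⁺ < Sr²⁺ (both 36 e⁻, Z=39>38); Sr²⁺ < Rb⁺ (isoelectronic, higher Z=38 is smaller); Rb⁺ < Br⁻ (isoelectronic, higher Z=37 is smaller).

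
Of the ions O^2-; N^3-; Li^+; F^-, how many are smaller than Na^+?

1

Tabulating Z and e⁻: Li^+ (Z=3, 2 e⁻), Na^+ (Z=11, 10 e⁻), F^- (Z=9, 10 e⁻), O^2- (Z=8, 10 e⁻), N^3- (Z=7, 10 e⁻). Li^+ < Na^+ (same group, 1 shell fewer); Na^+ < F^- (both 10 e⁻, Z=11>9); F^- < O^2- (both 10 e⁻, Z=9>8); O^2- < N^3- (isoelectronic, higher Z=8 is smaller).
Overall: Li^+ < Na^+ < F^- < O^2- < N^3-. Na^+ has 1 below it and 3 above. That's 1.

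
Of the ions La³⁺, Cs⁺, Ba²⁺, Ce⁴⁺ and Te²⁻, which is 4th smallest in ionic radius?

Cs⁺

Isoelectronic series (54 e⁻ each). Size is set by nuclear charge: more protons means a smaller ion. Ce⁴⁺ (Z=58), La³⁺ (Z=57), Ba²⁺ (Z=56), Cs⁺ (Z=55), Te²⁻ (Z=52).
Ordering: Ce⁴⁺ < La³⁺ < Ba²⁺ < Cs⁺ < Te²⁻. The 4th smallest is Cs⁺.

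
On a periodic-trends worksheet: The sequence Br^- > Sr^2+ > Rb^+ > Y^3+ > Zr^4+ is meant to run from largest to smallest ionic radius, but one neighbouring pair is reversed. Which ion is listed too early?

Sr^2+

Check each adjacent pair. Sr^2+ and Rb^+ are reversed: Sr^2+ and Rb^+ share 36 electrons; the higher nuclear charge on Sr (Z=38) contracts it more, so Sr^2+ < Rb^+. No other neighbouring pair contradicts the periodic trends, so Sr^2+ is the ion listed too early.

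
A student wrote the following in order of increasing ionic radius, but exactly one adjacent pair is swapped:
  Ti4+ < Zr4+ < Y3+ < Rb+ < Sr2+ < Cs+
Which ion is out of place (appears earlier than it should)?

Rb+

The pair Rb+, Sr2+ is the wrong way round — both have 36 electrons but Z(Sr)=38 > Z(Rb)=37, so Sr2+ should be the smaller of the two. All other adjacent pairs agree with periodic trends, so Rb+ is the misplaced ion.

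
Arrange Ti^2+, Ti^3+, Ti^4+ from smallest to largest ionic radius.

Ti^4+ < Ti^3+ < Ti^2+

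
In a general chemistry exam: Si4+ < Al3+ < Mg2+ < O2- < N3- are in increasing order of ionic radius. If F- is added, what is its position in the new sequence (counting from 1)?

4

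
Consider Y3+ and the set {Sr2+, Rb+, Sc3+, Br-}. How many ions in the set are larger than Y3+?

3

First list Z and electron count for each: Sc3+ (Z=21, 18 e⁻), Y3+ (Z=39, 36 e⁻), Sr2+ (Z=38, 36 e⁻), Rb+ (Z=37, 36 e⁻), Br- (Z=35, 36 e⁻). Sc3+ < Y3+ (same group, 1 shell fewer); Y3+ < Sr2+ (isoelectronic, higher Z=39 is smaller); Sr2+ < Rb+ (both 36 e⁻, Z=38>37); Rb+ < Br- (isoelectronic, higher Z=37 is smaller).
Ordering all of them (including Y3+) by radius gives Sc3+ < Y3+ < Sr2+ < Rb+ < Br-. That's 3.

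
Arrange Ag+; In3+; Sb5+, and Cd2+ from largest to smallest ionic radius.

Ag+ > Cd2+ > In3+ > Sb5+

These species are isoelectronic with 46 electrons. The only difference is the number of protons: Sb5+ (Z=51), In3+ (Z=49), Cd2+ (Z=48), Ag+ (Z=47). The strongest nuclear pull (Sb5+) gives the smallest ion.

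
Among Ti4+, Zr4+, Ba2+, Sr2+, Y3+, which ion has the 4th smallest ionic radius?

Electron counts and nuclear charges: Ti4+: 18 e⁻, Z=22, Zr4+: 36 e⁻, Z=40, Y3+: 36 e⁻, Z=39, Sr2+: 36 e⁻, Z=38, Ba2+: 54 e⁻, Z=56. Ti4+ < Zr4+ (same group, period 4 vs 5); Zr4+ < Y3+ (both 36 e⁻, Z=40>39); Y3+ < Sr2+ (both 36 e⁻, Z=39>38); Sr2+ < Ba2+ (same group, period 5 vs 6).
Ordering: Ti4+ < Zr4+ < Y3+ < Sr2+ < Ba2+. The 4th smallest is Sr2+.

Sr2+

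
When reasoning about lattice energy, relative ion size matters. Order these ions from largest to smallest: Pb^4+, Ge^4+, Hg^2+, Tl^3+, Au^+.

Au^+ > Hg^2+ > Tl^3+ > Pb^4+ > Ge^4+

Ge^4+: 28 e⁻, Z=32, Pb^4+: 78 e⁻, Z=82, Tl^3+: 78 e⁻, Z=81, Hg^2+: 78 e⁻, Z=80, Au^+: 78 e⁻, Z=79. Ge^4+ < Pb^4+ (same group, 2 shells fewer); Pb^4+ < Tl^3+ (isoelectronic, higher Z=82 is smaller); Tl^3+ < Hg^2+ (both 78 e⁻, Z=81>80); Hg^2+ < Au^+ (both 78 e⁻, Z=80>79).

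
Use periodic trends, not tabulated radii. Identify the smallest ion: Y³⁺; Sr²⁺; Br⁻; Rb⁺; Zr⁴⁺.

Each ion has 36 electrons. The ranking follows nuclear charge in reverse — greater Z gives a smaller radius. Zr⁴⁺ (Z=40), Y³⁺ (Z=39), Sr²⁺ (Z=38), Rb⁺ (Z=37), Br⁻ (Z=35).

Zr⁴⁺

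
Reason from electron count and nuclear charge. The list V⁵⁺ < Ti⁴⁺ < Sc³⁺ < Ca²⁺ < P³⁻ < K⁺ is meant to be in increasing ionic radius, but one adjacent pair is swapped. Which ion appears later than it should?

K⁺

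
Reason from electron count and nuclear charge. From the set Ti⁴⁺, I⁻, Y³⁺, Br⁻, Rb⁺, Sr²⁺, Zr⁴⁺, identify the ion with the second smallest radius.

Zr⁴⁺

Ti⁴⁺ has 18 e⁻ (Z=22), Zr⁴⁺ has 36 e⁻ (Z=40), Y³⁺ has 36 e⁻ (Z=39), Sr²⁺ has 36 e⁻ (Z=38), Rb⁺ has 36 e⁻ (Z=37), Br⁻ has 36 e⁻ (Z=35), I⁻ has 54 e⁻ (Z=53). Ti⁴⁺ < Zr⁴⁺ (same group, 1 shell fewer); Zr⁴⁺ < Y³⁺ (both 36 e⁻, Z=40>39); Y³⁺ < Sr²⁺ (both 36 e⁻, Z=39>38); Sr²⁺ < Rb⁺ (isoelectronic, higher Z=38 is smaller); Rb⁺ < Br⁻ (both 36 e⁻, Z=37>35); Br⁻ < I⁻ (same group, 1 shell fewer).
So the order is Ti⁴⁺ < Zr⁴⁺ < Y³⁺ < Sr²⁺ < Rb⁺ < Br⁻ < I⁻; the 2nd-smallest ion is Zr⁴⁺.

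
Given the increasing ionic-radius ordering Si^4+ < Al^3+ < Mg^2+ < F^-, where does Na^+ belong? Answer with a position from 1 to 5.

Isoelectronic series (10 e⁻ each). Size is set by nuclear charge: more protons means a smaller ion. Si^4+ (Z=14), Al^3+ (Z=13), Mg^2+ (Z=12), Na^+ (Z=11), F^- (Z=9).
The complete sequence is Si^4+ < Al^3+ < Mg^2+ < Na^+ < F^-. Na^+ sits at position 4.

4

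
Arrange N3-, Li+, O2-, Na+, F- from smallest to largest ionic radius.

Li+ < Na+ < F- < O2- < N3-

Work out protons and electrons: Li+ has 2 e⁻ (Z=3), Na+ has 10 e⁻ (Z=11), F- has 10 e⁻ (Z=9), O2- has 10 e⁻ (Z=8), N3- has 10 e⁻ (Z=7). Li+ < Na+ (same group, period 2 vs 3); Na+ < F- (isoelectronic, higher Z=11 is smaller); F- < O2- (both 10 e⁻, Z=9>8); O2- < N3- (both 10 e⁻, Z=8>7).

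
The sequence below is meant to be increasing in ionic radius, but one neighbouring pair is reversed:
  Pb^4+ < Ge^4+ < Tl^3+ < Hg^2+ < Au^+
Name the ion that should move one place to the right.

The pair Pb^4+, Ge^4+ is the wrong way round — both in group 14 with the same charge; Ge^4+ (period 4) has the smaller radius. All other adjacent pairs agree with periodic trends, so Pb^4+ is the misplaced ion.

Pb^4+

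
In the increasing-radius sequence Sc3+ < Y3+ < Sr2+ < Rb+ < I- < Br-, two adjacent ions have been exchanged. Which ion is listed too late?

Br-

Scanning neighbour by neighbour, only I-/Br- violates a trend: Br- and I- are in one column with the same charge; the lighter period-4 ion has one fewer shell and is smaller. That makes Br- the one sitting a position late relative to where it belongs.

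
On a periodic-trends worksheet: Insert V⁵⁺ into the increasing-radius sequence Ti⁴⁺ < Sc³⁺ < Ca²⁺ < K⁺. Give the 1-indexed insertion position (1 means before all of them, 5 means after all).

These species are isoelectronic with 18 electrons. The only difference is the number of protons: V⁵⁺ (Z=23), Ti⁴⁺ (Z=22), Sc³⁺ (Z=21), Ca²⁺ (Z=20), K⁺ (Z=19). The strongest nuclear pull (V⁵⁺) gives the smallest ion.
Merged order: V⁵⁺ < Ti⁴⁺ < Sc³⁺ < Ca²⁺ < K⁺ — V⁵⁺ is number 1.

1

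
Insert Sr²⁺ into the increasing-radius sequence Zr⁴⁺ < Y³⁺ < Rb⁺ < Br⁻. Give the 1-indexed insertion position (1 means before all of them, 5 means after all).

3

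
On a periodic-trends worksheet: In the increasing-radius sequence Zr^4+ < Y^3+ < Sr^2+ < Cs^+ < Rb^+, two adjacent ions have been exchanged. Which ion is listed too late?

The pair Cs^+, Rb^+ is the wrong way round — same group and charge — period 5 sits above period 6, so Rb^+ is smaller. All other adjacent pairs agree with periodic trends, so Rb^+ is the misplaced ion.

Rb^+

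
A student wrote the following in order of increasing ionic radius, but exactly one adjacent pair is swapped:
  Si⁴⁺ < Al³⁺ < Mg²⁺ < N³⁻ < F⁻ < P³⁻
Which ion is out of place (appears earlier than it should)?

The pair N³⁻, F⁻ is the wrong way round — they are isoelectronic (10 e⁻) and F has more protons than N (9 vs 7), making F⁻ smaller. All other adjacent pairs agree with periodic trends, so N³⁻ is the misplaced ion.

N³⁻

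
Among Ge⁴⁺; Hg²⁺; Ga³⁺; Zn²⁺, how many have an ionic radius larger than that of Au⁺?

Ge⁴⁺ (Z=32, 28 e⁻), Ga³⁺ (Z=31, 28 e⁻), Zn²⁺ (Z=30, 28 e⁻), Hg²⁺ (Z=80, 78 e⁻), Au⁺ (Z=79, 78 e⁻). Ge⁴⁺ < Ga³⁺ (isoelectronic, higher Z=32 is smaller); Ga³⁺ < Zn²⁺ (both 28 e⁻, Z=31>30); Zn²⁺ < Hg²⁺ (same group, 2 shells fewer); Hg²⁺ < Au⁺ (both 78 e⁻, Z=80>79).
Overall: Ge⁴⁺ < Ga³⁺ < Zn²⁺ < Hg²⁺ < Au⁺. Au⁺ has 4 below it and 0 above. So 0 are larger.

0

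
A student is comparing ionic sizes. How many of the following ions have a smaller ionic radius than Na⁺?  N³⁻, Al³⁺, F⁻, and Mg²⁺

2

All of these have 10 electrons (isoelectronic). With the same electron cloud, the ion with the most protons pulls it in tightest. Nuclear charges: Al³⁺ (Z=13), Mg²⁺ (Z=12), Na⁺ (Z=11), F⁻ (Z=9), N³⁻ (Z=7). Highest Z is smallest.
Placing each against Na⁺: smaller — Al³⁺, Mg²⁺; larger — F⁻, N³⁻. So 2 are smaller.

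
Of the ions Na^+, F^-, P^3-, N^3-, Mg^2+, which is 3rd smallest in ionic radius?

F^-

Tabulating Z and e⁻: Mg^2+: 10 e⁻, Z=12, Na^+: 10 e⁻, Z=11, F^-: 10 e⁻, Z=9, N^3-: 10 e⁻, Z=7, P^3-: 18 e⁻, Z=15. Mg^2+ < Na^+ (both 10 e⁻, Z=12>11); Na^+ < F^- (isoelectronic, higher Z=11 is smaller); F^- < N^3- (isoelectronic, higher Z=9 is smaller); N^3- < P^3- (same group, 1 shell fewer).
Full ascending order: Mg^2+ < Na^+ < F^- < N^3- < P^3-. Counting from the smallest, position 3 is F^-.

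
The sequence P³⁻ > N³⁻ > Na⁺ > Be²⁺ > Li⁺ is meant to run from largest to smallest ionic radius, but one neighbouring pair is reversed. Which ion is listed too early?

Be²⁺

Compare adjacent ions: they are isoelectronic (2 e⁻) and Be has more protons than Li (4 vs 3), making Be²⁺ smaller — yet in this decreasing list Be²⁺ sits before Li⁺. Nothing else is reversed, so Be²⁺ should move one place to the right.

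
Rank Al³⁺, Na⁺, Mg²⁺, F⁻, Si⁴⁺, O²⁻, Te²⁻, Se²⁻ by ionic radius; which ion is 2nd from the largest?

Se²⁻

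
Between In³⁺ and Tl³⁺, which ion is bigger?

Same group, same charge. Going down the group adds an extra shell of electrons, so the ion gets larger: In³⁺ is highest in the group and smallest.

Tl³⁺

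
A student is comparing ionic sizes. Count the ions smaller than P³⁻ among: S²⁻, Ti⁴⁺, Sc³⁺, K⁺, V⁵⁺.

Each ion has 18 electrons. The ranking follows nuclear charge in reverse — greater Z gives a smaller radius. V⁵⁺ (Z=23), Ti⁴⁺ (Z=22), Sc³⁺ (Z=21), K⁺ (Z=19), S²⁻ (Z=16), P³⁻ (Z=15).
Relative to P³⁻, the ions that are smaller are V⁵⁺, Ti⁴⁺, Sc³⁺, K⁺, S²⁻. Count: 5.

5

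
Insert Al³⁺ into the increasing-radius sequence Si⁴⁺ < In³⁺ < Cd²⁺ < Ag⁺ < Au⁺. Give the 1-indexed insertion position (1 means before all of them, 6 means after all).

First list Z and electron count for each: Si⁴⁺: 10 e⁻, Z=14, Al³⁺: 10 e⁻, Z=13, In³⁺: 46 e⁻, Z=49, Cd²⁺: 46 e⁻, Z=48, Ag⁺: 46 e⁻, Z=47, Au⁺: 78 e⁻, Z=79. Si⁴⁺ < Al³⁺ (both 10 e⁻, Z=14>13); Al³⁺ < In³⁺ (same group, period 3 vs 5); In³⁺ < Cd²⁺ (isoelectronic, higher Z=49 is smaller); Cd²⁺ < Ag⁺ (both 46 e⁻, Z=48>47); Ag⁺ < Au⁺ (same group, 1 shell fewer).
Putting Al³⁺ in gives Si⁴⁺ < Al³⁺ < In³⁺ < Cd²⁺ < Ag⁺ < Au⁺; it lands at slot 2.

2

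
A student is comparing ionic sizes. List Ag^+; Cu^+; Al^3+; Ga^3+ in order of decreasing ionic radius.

Ag^+ > Cu^+ > Ga^3+ > Al^3+

Work out protons and electrons: Al^3+ has 10 e⁻ (Z=13), Ga^3+ has 28 e⁻ (Z=31), Cu^+ has 28 e⁻ (Z=29), Ag^+ has 46 e⁻ (Z=47). Al^3+ < Ga^3+ (same group, 1 shell fewer); Ga^3+ < Cu^+ (both 28 e⁻, Z=31>29); Cu^+ < Ag^+ (same group, period 4 vs 5).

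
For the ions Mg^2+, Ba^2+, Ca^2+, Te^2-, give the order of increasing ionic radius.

Mg^2+ < Ca^2+ < Ba^2+ < Te^2-

Mg^2+ (Z=12, 10 e⁻), Ca^2+ (Z=20, 18 e⁻), Ba^2+ (Z=56, 54 e⁻), Te^2- (Z=52, 54 e⁻). Mg^2+ < Ca^2+ (same group, period 3 vs 4); Ca^2+ < Ba^2+ (same group, 2 shells fewer); Ba^2+ < Te^2- (isoelectronic, higher Z=56 is smaller).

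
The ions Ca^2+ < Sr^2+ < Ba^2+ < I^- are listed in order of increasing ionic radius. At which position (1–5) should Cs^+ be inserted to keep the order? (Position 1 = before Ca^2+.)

4

Ca^2+: 18 e⁻, Z=20, Sr^2+: 36 e⁻, Z=38, Ba^2+: 54 e⁻, Z=56, Cs^+: 54 e⁻, Z=55, I^-: 54 e⁻, Z=53. Ca^2+ < Sr^2+ (same group, 1 shell fewer); Sr^2+ < Ba^2+ (same group, period 5 vs 6); Ba^2+ < Cs^+ (both 54 e⁻, Z=56>55); Cs^+ < I^- (both 54 e⁻, Z=55>53).
Merged order: Ca^2+ < Sr^2+ < Ba^2+ < Cs^+ < I^- — Cs^+ is number 4.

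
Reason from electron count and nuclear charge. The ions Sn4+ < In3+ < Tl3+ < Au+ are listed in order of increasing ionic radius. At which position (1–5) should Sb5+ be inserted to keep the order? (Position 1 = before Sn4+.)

1

Tabulating Z and e⁻: Sb5+: 46 e⁻, Z=51, Sn4+: 46 e⁻, Z=50, In3+: 46 e⁻, Z=49, Tl3+: 78 e⁻, Z=81, Au+: 78 e⁻, Z=79. Sb5+ < Sn4+ (both 46 e⁻, Z=51>50); Sn4+ < In3+ (both 46 e⁻, Z=50>49); In3+ < Tl3+ (same group, 1 shell fewer); Tl3+ < Au+ (isoelectronic, higher Z=81 is smaller).
Putting Sb5+ in gives Sb5+ < Sn4+ < In3+ < Tl3+ < Au+; it lands at slot 1.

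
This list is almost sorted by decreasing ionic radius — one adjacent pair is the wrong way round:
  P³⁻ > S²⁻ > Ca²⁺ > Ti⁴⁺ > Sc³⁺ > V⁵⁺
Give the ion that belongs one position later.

Compare adjacent ions: both have 18 electrons but Z(Ti)=22 > Z(Sc)=21, so Ti⁴⁺ should be the smaller of the two — yet in this decreasing list Ti⁴⁺ sits before Sc³⁺. Nothing else is reversed, so Ti⁴⁺ should move one place to the right.

Ti⁴⁺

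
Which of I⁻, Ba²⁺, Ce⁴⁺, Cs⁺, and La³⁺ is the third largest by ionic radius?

Ba²⁺

Isoelectronic series (54 e⁻ each). Size is set by nuclear charge: more protons means a smaller ion. Ce⁴⁺ (Z=58), La³⁺ (Z=57), Ba²⁺ (Z=56), Cs⁺ (Z=55), I⁻ (Z=53).
That gives Ce⁴⁺ < La³⁺ < Ba²⁺ < Cs⁺ < I⁻. From the largest end, number 3 is Ba²⁺.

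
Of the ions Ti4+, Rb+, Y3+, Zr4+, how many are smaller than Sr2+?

3

Tabulating Z and e⁻: Ti4+ has 18 e⁻ (Z=22), Zr4+ has 36 e⁻ (Z=40), Y3+ has 36 e⁻ (Z=39), Sr2+ has 36 e⁻ (Z=38), Rb+ has 36 e⁻ (Z=37). Ti4+ < Zr4+ (same group, 1 shell fewer); Zr4+ < Y3+ (both 36 e⁻, Z=40>39); Y3+ < Sr2+ (both 36 e⁻, Z=39>38); Sr2+ < Rb+ (isoelectronic, higher Z=38 is smaller).
Overall: Ti4+ < Zr4+ < Y3+ < Sr2+ < Rb+. Sr2+ has 3 below it and 1 above. That's 3.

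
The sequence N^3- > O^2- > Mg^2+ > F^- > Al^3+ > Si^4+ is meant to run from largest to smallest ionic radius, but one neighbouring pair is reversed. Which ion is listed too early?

Mg^2+

The pair Mg^2+, F^- is the wrong way round — they are isoelectronic (10 e⁻) and Mg has more protons than F (12 vs 9), making Mg^2+ smaller. All other adjacent pairs agree with periodic trends, so Mg^2+ is the misplaced ion.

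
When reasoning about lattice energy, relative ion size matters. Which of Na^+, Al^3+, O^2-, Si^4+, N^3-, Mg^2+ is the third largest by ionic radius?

Isoelectronic series (10 e⁻ each). Size is set by nuclear charge: more protons means a smaller ion. Si^4+ (Z=14), Al^3+ (Z=13), Mg^2+ (Z=12), Na^+ (Z=11), O^2- (Z=8), N^3- (Z=7).
Full ascending order: Si^4+ < Al^3+ < Mg^2+ < Na^+ < O^2- < N^3-. Counting from the largest, position 3 is Na^+.

Na^+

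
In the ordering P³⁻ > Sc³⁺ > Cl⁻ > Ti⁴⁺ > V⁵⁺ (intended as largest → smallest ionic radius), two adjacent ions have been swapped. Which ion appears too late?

Scanning neighbour by neighbour, only Sc³⁺/Cl⁻ violates a trend: they are isoelectronic (18 e⁻) and Sc has more protons than Cl (21 vs 17), making Sc³⁺ smaller. That makes Cl⁻ the one sitting a position late relative to where it belongs.

Cl⁻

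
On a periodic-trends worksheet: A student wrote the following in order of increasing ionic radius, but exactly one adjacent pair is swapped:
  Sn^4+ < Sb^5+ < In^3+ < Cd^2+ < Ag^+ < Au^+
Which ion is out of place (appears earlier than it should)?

Sn^4+

Compare adjacent ions: they are isoelectronic (46 e⁻) and Sb has more protons than Sn (51 vs 50), making Sb^5+ smaller — yet in this increasing list Sn^4+ sits before Sb^5+. Nothing else is reversed, so Sn^4+ should move one place to the right.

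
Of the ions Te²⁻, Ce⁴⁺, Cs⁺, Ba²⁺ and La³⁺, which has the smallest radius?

These species are isoelectronic with 54 electrons. The only difference is the number of protons: Ce⁴⁺ (Z=58), La³⁺ (Z=57), Ba²⁺ (Z=56), Cs⁺ (Z=55), Te²⁻ (Z=52). The strongest nuclear pull (Ce⁴⁺) gives the smallest ion.

Ce⁴⁺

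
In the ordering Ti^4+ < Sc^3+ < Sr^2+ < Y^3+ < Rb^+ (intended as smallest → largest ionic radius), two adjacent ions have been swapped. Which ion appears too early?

Check each adjacent pair. Sr^2+ and Y^3+ are reversed: they are isoelectronic (36 e⁻) and Y has more protons than Sr (39 vs 38), making Y^3+ smaller. No other neighbouring pair contradicts the periodic trends, so Sr^2+ is the ion listed too early.

Sr^2+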